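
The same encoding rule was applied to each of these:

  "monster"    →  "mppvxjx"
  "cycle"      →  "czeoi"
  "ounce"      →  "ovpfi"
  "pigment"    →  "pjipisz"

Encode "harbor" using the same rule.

hbtesw

Letter i (0-indexed) is shifted by i+0, so successive shifts are 0, 1, 2, ….
For harbor: h+0=h, a+1=b, r+2=t, b+3=e, o+4=s, r+5=w.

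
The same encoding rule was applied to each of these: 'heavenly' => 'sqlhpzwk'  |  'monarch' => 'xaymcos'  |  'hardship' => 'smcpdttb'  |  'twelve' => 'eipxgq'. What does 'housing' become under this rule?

safetzr

The shifts repeat in a cycle of length 2: positions 0,1,… shift by +11, +12, then the pattern repeats.
For housing: h+11=s, o+12=a, u+11=f, s+12=e, i+11=t, n+12=z, g+11=r.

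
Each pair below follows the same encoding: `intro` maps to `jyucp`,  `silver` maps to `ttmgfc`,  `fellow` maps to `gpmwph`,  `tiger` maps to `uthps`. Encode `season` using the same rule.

tpbdpy

The shifts repeat in a cycle of length 2: positions 0,1,… shift by +1, +11, then the pattern repeats.
Applying it to season: s+1=t, e+11=p, a+1=b, s+11=d, o+1=p, n+11=y.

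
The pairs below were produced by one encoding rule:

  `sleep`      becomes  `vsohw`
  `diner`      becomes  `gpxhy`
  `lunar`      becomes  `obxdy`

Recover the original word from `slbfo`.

Shifts by position in sleep: pos 0: s→v (+3), pos 1: l→s (+7), pos 2: e→o (+10), pos 3: e→h (+3), pos 4: p→w (+7) — repeating every 3. The shifts repeat in a cycle of length 3: positions 0,1,… shift by +3, +7, +10, then the pattern repeats.
Decoding slbfo: s−3=p, l−7=e, b−10=r, f−3=c, o−7=h.

perch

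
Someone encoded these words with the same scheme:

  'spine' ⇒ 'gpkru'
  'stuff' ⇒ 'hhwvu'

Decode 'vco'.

The output letters match the input read backwards, each shifted +2: spine reversed is enips. Two steps: reverse the string, then apply a Caesar shift of +2.
Decoding vco: shift back: v−2=t, c−2=a, o−2=m → tam; then reverse → mat.

mat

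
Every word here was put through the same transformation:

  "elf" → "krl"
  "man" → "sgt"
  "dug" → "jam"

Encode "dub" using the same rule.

jah

Compare letters: e→k is +6, l→r is +6, f→l is +6 — a constant shift. Each letter is shifted forward by 6 in the alphabet (a Caesar shift of +6).
For dub: d+6=j, u+6=a, b+6=h.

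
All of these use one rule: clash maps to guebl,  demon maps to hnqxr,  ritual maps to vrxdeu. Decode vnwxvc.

Shifts by position in clash: pos 0: c→g (+4), pos 1: l→u (+9), pos 2: a→e (+4), pos 3: s→b (+9) — repeating every 2. A repeating key of period 2 is used — shifts +4, +9 over and over.
Decoding vnwxvc: v−4=r, n−9=e, w−4=s, x−9=o, v−4=r, c−9=t.

resort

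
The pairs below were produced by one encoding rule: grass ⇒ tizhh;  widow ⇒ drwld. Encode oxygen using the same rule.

lcbtvm

Each pair mirrors across the alphabet (g↔t, r↔i, a↔z): positions sum to 25. Each letter is replaced by its mirror in the alphabet: a↔z, b↔y, c↔x, and so on (the Atbash cipher).
On oxygen: o↔l, x↔c, y↔b, g↔t, e↔v, n↔m.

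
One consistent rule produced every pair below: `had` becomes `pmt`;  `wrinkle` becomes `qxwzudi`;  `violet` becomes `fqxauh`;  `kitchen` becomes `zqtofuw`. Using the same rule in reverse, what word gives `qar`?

Read the word backwards and shift each letter +12.
Reversing it on qar: shift back: q−12=e, a−12=o, r−12=f → eof; then reverse → foe.

foe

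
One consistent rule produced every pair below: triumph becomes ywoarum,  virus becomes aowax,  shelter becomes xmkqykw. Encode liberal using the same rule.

The shift depends on letter class: consonant t→y is +5, but vowel i→o is +6. Vowels shift forward by 6 and consonants shift forward by 5.
Applying it to liberal: l(cons)+5=q, i(vowel)+6=o, b(cons)+5=g, e(vowel)+6=k, r(cons)+5=w, a(vowel)+6=g, l(cons)+5=q.

qogkwgq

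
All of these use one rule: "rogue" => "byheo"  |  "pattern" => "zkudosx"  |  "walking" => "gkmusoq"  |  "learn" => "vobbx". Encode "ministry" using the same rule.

wsoscubi

Shifts by position in rogue: pos 0: r→b (+10), pos 1: o→y (+10), pos 2: g→h (+1), pos 3: u→e (+10), pos 4: e→o (+10) — repeating every 3. A repeating key of period 3 is used — shifts +10, +10, +1 over and over.
On ministry: m+10=w, i+10=s, n+1=o, i+10=s, s+10=c, t+1=u, r+10=b, y+10=i.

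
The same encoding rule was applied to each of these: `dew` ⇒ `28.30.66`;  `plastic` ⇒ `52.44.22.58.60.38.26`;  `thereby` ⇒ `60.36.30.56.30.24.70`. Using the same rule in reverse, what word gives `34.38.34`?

gig

Each letter becomes 2×(its alphabet position, a=1..z=26) + 20.
Reversing it on 34.38.34: 34→(34−20)÷2=7=g, 38→(38−20)÷2=9=i, 34→(34−20)÷2=7=g.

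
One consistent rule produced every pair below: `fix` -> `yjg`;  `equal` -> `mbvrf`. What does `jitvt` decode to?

The output letters match the input read backwards, each shifted +1: fix reversed is xif. Read the word backwards and shift each letter +1.
Undoing it on jitvt: shift back: j−1=i, i−1=h, t−1=s, v−1=u, t−1=s → ihsus; then reverse → sushi.

sushi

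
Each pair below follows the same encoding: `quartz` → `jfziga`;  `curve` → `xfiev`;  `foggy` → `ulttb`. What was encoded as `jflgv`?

quote

Each pair mirrors across the alphabet (q↔j, u↔f, a↔z): positions sum to 25. This is the alphabet-reversal cipher (Atbash): a becomes z, b becomes y, etc.
Undoing it on jflgv: j↔q, f↔u, l↔o, g↔t, v↔e.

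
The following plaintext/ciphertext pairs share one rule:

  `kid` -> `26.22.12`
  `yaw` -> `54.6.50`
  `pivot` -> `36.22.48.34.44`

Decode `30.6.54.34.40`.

mayor

k(#11)→26 and i(#9)→22: differences scale by 2, so n = 2·pos + 4. With a=1..z=26, the number is 2·pos + 4.
Undoing it on 30.6.54.34.40: 30→(30−4)÷2=13=m, 6→(6−4)÷2=1=a, 54→(54−4)÷2=25=y, 34→(34−4)÷2=15=o, 40→(40−4)÷2=18=r.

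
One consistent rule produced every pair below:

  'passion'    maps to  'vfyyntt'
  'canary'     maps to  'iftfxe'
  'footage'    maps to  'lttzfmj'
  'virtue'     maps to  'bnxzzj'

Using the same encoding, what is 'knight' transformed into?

The shift depends on letter class: consonant p→v is +6, but vowel a→f is +5. Vowels shift forward by 5 and consonants shift forward by 6.
Applying it to knight: k(cons)+6=q, n(cons)+6=t, i(vowel)+5=n, g(cons)+6=m, h(cons)+6=n, t(cons)+6=z.

qtnmnz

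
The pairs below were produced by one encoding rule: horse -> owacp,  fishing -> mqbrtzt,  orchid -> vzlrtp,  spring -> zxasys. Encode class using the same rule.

The shift increases by 1 at each position, starting from +7: 7, 8, 9, ….
On class: c+7=j, l+8=t, a+9=j, s+10=c, s+11=d.

jtjcd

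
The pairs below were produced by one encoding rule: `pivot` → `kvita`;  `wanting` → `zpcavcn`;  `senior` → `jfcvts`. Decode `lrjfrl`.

This is an affine cipher: with a=0,…,z=25, each position x becomes (17x+15) mod 26.
Undoing it on lrjfrl: l(11)→23·(11−15)≡12=m; r(17)→23·(17−15)≡20=u; j(9)→23·(9−15)≡18=s; f(5)→23·(5−15)≡4=e; r(17)→23·(17−15)≡20=u; l(11)→23·(11−15)≡12=m (all mod 26).

museum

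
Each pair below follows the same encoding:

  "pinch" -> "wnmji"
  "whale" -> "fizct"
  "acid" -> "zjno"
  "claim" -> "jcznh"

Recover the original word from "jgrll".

cross

p(15)→w(22) and i(8)→n(13) fit y≡5x+25 (mod 26); the inverse of 5 mod 26 is 21. This is an affine cipher: with a=0,…,z=25, each position x becomes (5x+25) mod 26.
Undoing it on jgrll: j(9)→21·(9−25)≡2=c; g(6)→21·(6−25)≡17=r; r(17)→21·(17−25)≡14=o; l(11)→21·(11−25)≡18=s; l(11)→21·(11−25)≡18=s (all mod 26).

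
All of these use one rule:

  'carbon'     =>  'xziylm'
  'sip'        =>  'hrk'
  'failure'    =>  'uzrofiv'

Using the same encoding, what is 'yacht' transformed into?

Each pair mirrors across the alphabet (c↔x, a↔z, r↔i): positions sum to 25. This is the alphabet-reversal cipher (Atbash): a becomes z, b becomes y, etc.
For yacht: y↔b, a↔z, c↔x, h↔s, t↔g.

bzxsg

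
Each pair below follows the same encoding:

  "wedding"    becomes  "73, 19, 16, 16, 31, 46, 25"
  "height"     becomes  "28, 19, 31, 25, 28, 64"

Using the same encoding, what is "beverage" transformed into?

w(#23)→73 and e(#5)→19: differences scale by 3, so n = 3·pos + 4. Each letter becomes 3×(its alphabet position, a=1..z=26) + 4.
On beverage: b=2→10, e=5→19, v=22→70, e=5→19, r=18→58, a=1→7, g=7→25, e=5→19.

10, 19, 70, 19, 58, 7, 25, 19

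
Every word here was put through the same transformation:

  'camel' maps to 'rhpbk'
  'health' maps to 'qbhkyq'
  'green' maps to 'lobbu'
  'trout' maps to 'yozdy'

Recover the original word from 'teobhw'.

c(2)→r(17) and a(0)→h(7) fit y≡5x+7 (mod 26); the inverse of 5 mod 26 is 21. This is an affine cipher: with a=0,…,z=25, each position x becomes (5x+7) mod 26.
Reversing it on teobhw: t(19)→21·(19−7)≡18=s; e(4)→21·(4−7)≡15=p; o(14)→21·(14−7)≡17=r; b(1)→21·(1−7)≡4=e; h(7)→21·(7−7)≡0=a; w(22)→21·(22−7)≡3=d (all mod 26).

spread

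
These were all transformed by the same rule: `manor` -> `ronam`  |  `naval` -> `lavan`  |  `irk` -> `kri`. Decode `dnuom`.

mound

The word is simply reversed.
Decoding dnuom: then reverse → mound.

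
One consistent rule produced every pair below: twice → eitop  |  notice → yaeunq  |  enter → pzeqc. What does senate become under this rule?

dqymeq

Shifts by position in twice: pos 0: t→e (+11), pos 1: w→i (+12), pos 2: i→t (+11), pos 3: c→o (+12) — repeating every 2. The shifts repeat in a cycle of length 2: positions 0,1,… shift by +11, +12, then the pattern repeats.
Applying it to senate: s+11=d, e+12=q, n+11=y, a+12=m, t+11=e, e+12=q.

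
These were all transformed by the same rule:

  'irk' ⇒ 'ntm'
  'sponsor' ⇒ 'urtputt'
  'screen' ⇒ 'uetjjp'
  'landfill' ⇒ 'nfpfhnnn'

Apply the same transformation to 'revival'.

tjxnxfn

The shift depends on letter class: consonant r→t is +2, but vowel i→n is +5. Two shifts are in play — +5 for a/e/i/o/u, +2 for every other letter.
On revival: r(cons)+2=t, e(vowel)+5=j, v(cons)+2=x, i(vowel)+5=n, v(cons)+2=x, a(vowel)+5=f, l(cons)+2=n.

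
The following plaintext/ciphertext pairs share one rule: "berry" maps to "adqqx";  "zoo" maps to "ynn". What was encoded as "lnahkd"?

Compare letters: b→a is +25, e→d is +25, r→q is +25 — a constant shift. Every letter moves 25 places later in the alphabet, wrapping around z→a.
Reversing it on lnahkd: l−25=m, n−25=o, a−25=b, h−25=i, k−25=l, d−25=e.

mobile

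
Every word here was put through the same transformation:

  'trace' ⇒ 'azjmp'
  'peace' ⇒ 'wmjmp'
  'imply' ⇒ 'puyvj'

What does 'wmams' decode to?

perch

In trace: t→a is +7, r→z is +8, a→j is +9, c→m is +10 — the shift increases by 1 each position. Each letter shifts forward by (position + 7), i.e. 7, 8, 9, … — the shift grows by one for each successive letter.
Undoing it on wmams: w−7=p, m−8=e, a−9=r, m−10=c, s−11=h.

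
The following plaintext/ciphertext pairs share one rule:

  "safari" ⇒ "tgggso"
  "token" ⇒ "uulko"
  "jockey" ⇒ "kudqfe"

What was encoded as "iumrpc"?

Shifts by position in safari: pos 0: s→t (+1), pos 1: a→g (+6), pos 2: f→g (+1), pos 3: a→g (+6) — repeating every 2. The shifts repeat in a cycle of length 2: positions 0,1,… shift by +1, +6, then the pattern repeats.
Undoing it on iumrpc: i−1=h, u−6=o, m−1=l, r−6=l, p−1=o, c−6=w.

hollow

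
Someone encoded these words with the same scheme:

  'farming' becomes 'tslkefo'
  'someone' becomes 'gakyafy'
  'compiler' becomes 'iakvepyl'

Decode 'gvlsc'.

spray

f(5)→t(19) and a(0)→s(18) fit y≡21x+18 (mod 26); the inverse of 21 mod 26 is 5. Treating letters as 0–25, the rule is x ↦ 21x + 18 (mod 26).
Decoding gvlsc: g(6)→5·(6−18)≡18=s; v(21)→5·(21−18)≡15=p; l(11)→5·(11−18)≡17=r; s(18)→5·(18−18)≡0=a; c(2)→5·(2−18)≡24=y (all mod 26).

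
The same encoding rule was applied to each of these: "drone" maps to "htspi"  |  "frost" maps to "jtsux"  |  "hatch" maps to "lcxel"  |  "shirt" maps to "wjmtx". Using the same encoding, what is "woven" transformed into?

aqzgr

It's a Vigenère-style cipher with numeric key [4,2]: position i shifts by key[i mod 2].
Applying it to woven: w+4=a, o+2=q, v+4=z, e+2=g, n+4=r.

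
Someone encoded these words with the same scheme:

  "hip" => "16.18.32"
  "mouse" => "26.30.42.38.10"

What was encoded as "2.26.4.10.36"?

amber

Each letter becomes 2×(its alphabet position, a=1..z=26).
Undoing it on 2.26.4.10.36: 2→(2−0)÷2=1=a, 26→(26−0)÷2=13=m, 4→(4−0)÷2=2=b, 10→(10−0)÷2=5=e, 36→(36−0)÷2=18=r.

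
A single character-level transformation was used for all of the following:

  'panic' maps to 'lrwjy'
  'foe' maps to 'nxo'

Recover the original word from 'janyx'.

The output letters match the input read backwards, each shifted +9: panic reversed is cinap. Read the word backwards and shift each letter +9.
Reversing it on janyx: shift back: j−9=a, a−9=r, n−9=e, y−9=p, x−9=o → arepo; then reverse → opera.

opera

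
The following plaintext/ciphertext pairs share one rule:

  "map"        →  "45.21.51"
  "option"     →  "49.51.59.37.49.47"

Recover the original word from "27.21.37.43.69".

daily

m(#13)→45 and a(#1)→21: differences scale by 2, so n = 2·pos + 19. With a=1..z=26, the number is 2·pos + 19.
Decoding 27.21.37.43.69: 27→(27−19)÷2=4=d, 21→(21−19)÷2=1=a, 37→(37−19)÷2=9=i, 43→(43−19)÷2=12=l, 69→(69−19)÷2=25=y.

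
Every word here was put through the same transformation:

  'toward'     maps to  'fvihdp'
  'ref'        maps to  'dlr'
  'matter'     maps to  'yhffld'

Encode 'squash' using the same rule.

ecbhet

The shift depends on letter class: consonant t→f is +12, but vowel o→v is +7. Vowels shift forward by 7 and consonants shift forward by 12.
For squash: s(cons)+12=e, q(cons)+12=c, u(vowel)+7=b, a(vowel)+7=h, s(cons)+12=e, h(cons)+12=t.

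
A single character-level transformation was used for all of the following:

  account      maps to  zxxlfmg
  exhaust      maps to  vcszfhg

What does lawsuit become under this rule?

Each pair mirrors across the alphabet (a↔z, c↔x, c↔x): positions sum to 25. This is the alphabet-reversal cipher (Atbash): a becomes z, b becomes y, etc.
On lawsuit: l↔o, a↔z, w↔d, s↔h, u↔f, i↔r, t↔g.

ozdhfrg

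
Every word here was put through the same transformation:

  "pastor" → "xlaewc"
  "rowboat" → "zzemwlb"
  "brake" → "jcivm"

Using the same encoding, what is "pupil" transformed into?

xfxtt

Shifts by position in pastor: pos 0: p→x (+8), pos 1: a→l (+11), pos 2: s→a (+8), pos 3: t→e (+11) — repeating every 2. It's a Vigenère-style cipher with numeric key [8,11]: position i shifts by key[i mod 2].
Applying it to pupil: p+8=x, u+11=f, p+8=x, i+11=t, l+8=t.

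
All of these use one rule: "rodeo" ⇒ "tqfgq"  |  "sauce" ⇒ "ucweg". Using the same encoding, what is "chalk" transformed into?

ejcnm

Compare letters: r→t is +2, o→q is +2, d→f is +2 — a constant shift. It's a constant shift of +2 (ROT2).
Applying it to chalk: c+2=e, h+2=j, a+2=c, l+2=n, k+2=m.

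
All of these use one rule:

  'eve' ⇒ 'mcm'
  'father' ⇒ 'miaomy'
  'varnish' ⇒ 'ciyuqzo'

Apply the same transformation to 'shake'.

zoirm

The shift depends on letter class: consonant v→c is +7, but vowel e→m is +8. Vowels shift forward by 8 and consonants shift forward by 7.
On shake: s(cons)+7=z, h(cons)+7=o, a(vowel)+8=i, k(cons)+7=r, e(vowel)+8=m.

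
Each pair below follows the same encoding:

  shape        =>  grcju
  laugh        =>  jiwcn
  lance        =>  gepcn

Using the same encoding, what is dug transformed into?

The output letters match the input read backwards, each shifted +2: shape reversed is epahs. Read the word backwards and shift each letter +2.
Applying it to dug: reverse → gud; then shift: g+2=i, u+2=w, d+2=f.

iwf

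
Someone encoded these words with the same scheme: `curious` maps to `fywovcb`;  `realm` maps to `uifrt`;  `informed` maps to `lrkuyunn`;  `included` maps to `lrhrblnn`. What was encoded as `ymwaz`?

virus

The shift increases by 1 at each position, starting from +3: 3, 4, 5, ….
Reversing it on ymwaz: y−3=v, m−4=i, w−5=r, a−6=u, z−7=s.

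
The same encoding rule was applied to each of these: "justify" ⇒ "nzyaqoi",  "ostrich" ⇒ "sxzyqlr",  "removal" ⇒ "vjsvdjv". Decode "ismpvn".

engine

Letter i (0-indexed) is shifted by i+4, so successive shifts are 4, 5, 6, ….
Decoding ismpvn: i−4=e, s−5=n, m−6=g, p−7=i, v−8=n, n−9=e.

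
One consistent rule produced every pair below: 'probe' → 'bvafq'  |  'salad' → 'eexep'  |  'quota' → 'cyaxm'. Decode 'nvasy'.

Shifts by position in probe: pos 0: p→b (+12), pos 1: r→v (+4), pos 2: o→a (+12), pos 3: b→f (+4) — repeating every 2. It's a Vigenère-style cipher with numeric key [12,4]: position i shifts by key[i mod 2].
Reversing it on nvasy: n−12=b, v−4=r, a−12=o, s−4=o, y−12=m.

broom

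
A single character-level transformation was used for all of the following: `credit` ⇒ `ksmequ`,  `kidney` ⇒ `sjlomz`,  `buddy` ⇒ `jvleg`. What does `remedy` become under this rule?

A repeating key of period 2 is used — shifts +8, +1 over and over.
On remedy: r+8=z, e+1=f, m+8=u, e+1=f, d+8=l, y+1=z.

zfuflz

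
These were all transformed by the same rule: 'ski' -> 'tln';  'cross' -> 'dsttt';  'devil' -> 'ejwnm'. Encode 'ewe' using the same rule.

Vowels shift forward by 5 and consonants shift forward by 1.
On ewe: e(vowel)+5=j, w(cons)+1=x, e(vowel)+5=j.

jxj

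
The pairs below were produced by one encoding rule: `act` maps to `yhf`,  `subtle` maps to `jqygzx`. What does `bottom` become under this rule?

The output letters match the input read backwards, each shifted +5: act reversed is tca. Read the word backwards and shift each letter +5.
Applying it to bottom: reverse → mottob; then shift: m+5=r, o+5=t, t+5=y, t+5=y, o+5=t, b+5=g.

rtyytg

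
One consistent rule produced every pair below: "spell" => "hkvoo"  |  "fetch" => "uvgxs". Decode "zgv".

Each pair mirrors across the alphabet (s↔h, p↔k, e↔v): positions sum to 25. Each letter is replaced by its mirror in the alphabet: a↔z, b↔y, c↔x, and so on (the Atbash cipher).
Reversing it on zgv: z↔a, g↔t, v↔e.

ate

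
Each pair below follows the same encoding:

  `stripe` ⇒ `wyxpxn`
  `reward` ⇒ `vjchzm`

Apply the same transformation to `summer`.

In stripe: s→w is +4, t→y is +5, r→x is +6, i→p is +7 — the shift increases by 1 each position. Letter i (0-indexed) is shifted by i+4, so successive shifts are 4, 5, 6, ….
Applying it to summer: s+4=w, u+5=z, m+6=s, m+7=t, e+8=m, r+9=a.

wzstma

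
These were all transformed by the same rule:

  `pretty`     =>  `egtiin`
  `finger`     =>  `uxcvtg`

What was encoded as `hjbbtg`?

Compare letters: p→e is +15, r→g is +15, e→t is +15 — a constant shift. Every letter moves 15 places later in the alphabet, wrapping around z→a.
Reversing it on hjbbtg: h−15=s, j−15=u, b−15=m, b−15=m, t−15=e, g−15=r.

summer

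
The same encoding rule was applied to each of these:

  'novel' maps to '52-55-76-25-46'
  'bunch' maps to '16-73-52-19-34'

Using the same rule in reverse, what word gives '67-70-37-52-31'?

n(#14)→52 and o(#15)→55: differences scale by 3, so n = 3·pos + 10. With a=1..z=26, the number is 3·pos + 10.
Reversing it on 67-70-37-52-31: 67→(67−10)÷3=19=s, 70→(70−10)÷3=20=t, 37→(37−10)÷3=9=i, 52→(52−10)÷3=14=n, 31→(31−10)÷3=7=g.

sting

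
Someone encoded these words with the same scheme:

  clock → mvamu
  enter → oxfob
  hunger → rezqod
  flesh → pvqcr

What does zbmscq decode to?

praise

The shifts repeat in a cycle of length 3: positions 0,1,… shift by +10, +10, +12, then the pattern repeats.
Undoing it on zbmscq: z−10=p, b−10=r, m−12=a, s−10=i, c−10=s, q−12=e.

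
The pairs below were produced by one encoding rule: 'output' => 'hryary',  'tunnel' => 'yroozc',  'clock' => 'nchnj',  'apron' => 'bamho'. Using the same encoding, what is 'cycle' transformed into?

o(14)→h(7) and u(20)→r(17) fit y≡19x+1 (mod 26); the inverse of 19 mod 26 is 11. This is an affine cipher: with a=0,…,z=25, each position x becomes (19x+1) mod 26.
Applying it to cycle: c(2)→19·2+1≡13=n; y(24)→19·24+1≡15=p; c(2)→19·2+1≡13=n; l(11)→19·11+1≡2=c; e(4)→19·4+1≡25=z (all mod 26).

npncz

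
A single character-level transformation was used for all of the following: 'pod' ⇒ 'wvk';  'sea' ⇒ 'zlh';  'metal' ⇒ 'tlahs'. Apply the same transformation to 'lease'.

Compare letters: p→w is +7, o→v is +7, d→k is +7 — a constant shift. It's a constant shift of +7 (ROT7).
Applying it to lease: l+7=s, e+7=l, a+7=h, s+7=z, e+7=l.

slhzl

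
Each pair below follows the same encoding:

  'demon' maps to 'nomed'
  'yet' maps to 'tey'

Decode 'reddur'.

rudder

The output letters match the input read backwards: demon reversed is nomed. The word is simply reversed.
Reversing it on reddur: then reverse → rudder.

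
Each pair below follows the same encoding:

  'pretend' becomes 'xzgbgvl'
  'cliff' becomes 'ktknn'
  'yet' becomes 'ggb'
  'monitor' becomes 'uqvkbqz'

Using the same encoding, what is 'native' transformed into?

vcbkdg

The shift depends on letter class: consonant p→x is +8, but vowel e→g is +2. Two shifts are in play — +2 for a/e/i/o/u, +8 for every other letter.
For native: n(cons)+8=v, a(vowel)+2=c, t(cons)+8=b, i(vowel)+2=k, v(cons)+8=d, e(vowel)+2=g.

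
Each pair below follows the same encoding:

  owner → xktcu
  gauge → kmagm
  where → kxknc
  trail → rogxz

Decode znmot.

night

The output letters match the input read backwards, each shifted +6: owner reversed is renwo. Two steps: reverse the string, then apply a Caesar shift of +6.
Reversing it on znmot: shift back: z−6=t, n−6=h, m−6=g, o−6=i, t−6=n → thgin; then reverse → night.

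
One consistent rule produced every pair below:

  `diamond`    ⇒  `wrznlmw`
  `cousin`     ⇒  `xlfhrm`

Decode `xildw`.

crowd

Each pair mirrors across the alphabet (d↔w, i↔r, a↔z): positions sum to 25. Each letter is replaced by its mirror in the alphabet: a↔z, b↔y, c↔x, and so on (the Atbash cipher).
Reversing it on xildw: x↔c, i↔r, l↔o, d↔w, w↔d.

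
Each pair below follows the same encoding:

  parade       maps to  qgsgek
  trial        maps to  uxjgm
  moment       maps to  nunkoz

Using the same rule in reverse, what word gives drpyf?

close

Shifts by position in parade: pos 0: p→q (+1), pos 1: a→g (+6), pos 2: r→s (+1), pos 3: a→g (+6) — repeating every 2. A repeating key of period 2 is used — shifts +1, +6 over and over.
Reversing it on drpyf: d−1=c, r−6=l, p−1=o, y−6=s, f−1=e.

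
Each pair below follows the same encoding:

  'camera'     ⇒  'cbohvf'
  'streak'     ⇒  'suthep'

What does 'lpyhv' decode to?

lower

In camera: c→c is +0, a→b is +1, m→o is +2, e→h is +3 — the shift increases by 1 each position. Each letter shifts forward by its position index (0, 1, 2, …) — the shift grows by one for each successive letter.
Decoding lpyhv: l−0=l, p−1=o, y−2=w, h−3=e, v−4=r.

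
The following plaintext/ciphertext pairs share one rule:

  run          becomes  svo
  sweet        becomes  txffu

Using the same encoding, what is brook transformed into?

csppl

Compare letters: r→s is +1, u→v is +1, n→o is +1 — a constant shift. It's a constant shift of +1 (ROT1).
On brook: b+1=c, r+1=s, o+1=p, o+1=p, k+1=l.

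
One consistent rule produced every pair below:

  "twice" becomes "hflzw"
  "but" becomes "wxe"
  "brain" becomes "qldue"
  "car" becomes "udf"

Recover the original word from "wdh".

The output letters match the input read backwards, each shifted +3: twice reversed is eciwt. The word is reversed, then every letter is shifted forward by 3.
Undoing it on wdh: shift back: w−3=t, d−3=a, h−3=e → tae; then reverse → eat.

eat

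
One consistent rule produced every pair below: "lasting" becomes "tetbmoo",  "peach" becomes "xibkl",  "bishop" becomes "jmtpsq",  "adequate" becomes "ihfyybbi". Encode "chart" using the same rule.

It's a Vigenère-style cipher with numeric key [8,4,1]: position i shifts by key[i mod 3].
Applying it to chart: c+8=k, h+4=l, a+1=b, r+8=z, t+4=x.

klbzx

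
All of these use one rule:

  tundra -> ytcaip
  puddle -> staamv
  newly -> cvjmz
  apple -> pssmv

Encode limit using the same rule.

This is an affine cipher: with a=0,…,z=25, each position x becomes (21x+15) mod 26.
On limit: l(11)→21·11+15≡12=m; i(8)→21·8+15≡1=b; m(12)→21·12+15≡7=h; i(8)→21·8+15≡1=b; t(19)→21·19+15≡24=y (all mod 26).

mbhby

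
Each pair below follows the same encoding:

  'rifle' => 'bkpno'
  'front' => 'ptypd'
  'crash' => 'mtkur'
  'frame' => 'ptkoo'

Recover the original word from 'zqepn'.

pound

Shifts by position in rifle: pos 0: r→b (+10), pos 1: i→k (+2), pos 2: f→p (+10), pos 3: l→n (+2) — repeating every 2. It's a Vigenère-style cipher with numeric key [10,2]: position i shifts by key[i mod 2].
Undoing it on zqepn: z−10=p, q−2=o, e−10=u, p−2=n, n−10=d.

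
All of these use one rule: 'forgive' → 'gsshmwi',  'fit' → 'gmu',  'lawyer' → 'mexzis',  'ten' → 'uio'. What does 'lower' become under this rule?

msxis

Two shifts are in play — +4 for a/e/i/o/u, +1 for every other letter.
For lower: l(cons)+1=m, o(vowel)+4=s, w(cons)+1=x, e(vowel)+4=i, r(cons)+1=s.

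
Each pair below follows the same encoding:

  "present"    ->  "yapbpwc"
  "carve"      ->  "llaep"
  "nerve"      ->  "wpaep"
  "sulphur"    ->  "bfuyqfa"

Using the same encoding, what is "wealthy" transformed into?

fplucqh

The shift depends on letter class: consonant p→y is +9, but vowel e→p is +11. Vowels shift forward by 11 and consonants shift forward by 9.
Applying it to wealthy: w(cons)+9=f, e(vowel)+11=p, a(vowel)+11=l, l(cons)+9=u, t(cons)+9=c, h(cons)+9=q, y(cons)+9=h.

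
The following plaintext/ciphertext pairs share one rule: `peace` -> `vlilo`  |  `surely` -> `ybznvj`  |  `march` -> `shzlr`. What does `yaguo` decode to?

In peace: p→v is +6, e→l is +7, a→i is +8, c→l is +9 — the shift increases by 1 each position. The shift increases by 1 at each position, starting from +6: 6, 7, 8, ….
Reversing it on yaguo: y−6=s, a−7=t, g−8=y, u−9=l, o−10=e.

style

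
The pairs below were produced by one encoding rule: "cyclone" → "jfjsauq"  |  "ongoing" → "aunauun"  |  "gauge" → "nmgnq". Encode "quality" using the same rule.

Two shifts are in play — +12 for a/e/i/o/u, +7 for every other letter.
On quality: q(cons)+7=x, u(vowel)+12=g, a(vowel)+12=m, l(cons)+7=s, i(vowel)+12=u, t(cons)+7=a, y(cons)+7=f.

xgmsuaf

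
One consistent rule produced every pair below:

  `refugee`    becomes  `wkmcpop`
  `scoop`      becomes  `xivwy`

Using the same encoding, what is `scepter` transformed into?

The shift increases by 1 at each position, starting from +5: 5, 6, 7, ….
For scepter: s+5=x, c+6=i, e+7=l, p+8=x, t+9=c, e+10=o, r+11=c.

xilxcoc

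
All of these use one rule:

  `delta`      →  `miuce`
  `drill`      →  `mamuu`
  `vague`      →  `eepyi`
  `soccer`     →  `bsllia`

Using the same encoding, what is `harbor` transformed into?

qeaksa

The rule splits by letter class: vowels +4, consonants +9.
Applying it to harbor: h(cons)+9=q, a(vowel)+4=e, r(cons)+9=a, b(cons)+9=k, o(vowel)+4=s, r(cons)+9=a.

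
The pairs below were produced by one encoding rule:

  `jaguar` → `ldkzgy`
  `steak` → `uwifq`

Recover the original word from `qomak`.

In jaguar: j→l is +2, a→d is +3, g→k is +4, u→z is +5 — the shift increases by 1 each position. Letter i (0-indexed) is shifted by i+2, so successive shifts are 2, 3, 4, ….
Decoding qomak: q−2=o, o−3=l, m−4=i, a−5=v, k−6=e.

olive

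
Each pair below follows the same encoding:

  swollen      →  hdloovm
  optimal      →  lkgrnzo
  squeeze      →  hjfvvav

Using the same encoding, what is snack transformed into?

hmzxp

Each pair mirrors across the alphabet (s↔h, w↔d, o↔l): positions sum to 25. Letters are reflected about the middle of the alphabet (position → 25−position): Atbash.
For snack: s↔h, n↔m, a↔z, c↔x, k↔p.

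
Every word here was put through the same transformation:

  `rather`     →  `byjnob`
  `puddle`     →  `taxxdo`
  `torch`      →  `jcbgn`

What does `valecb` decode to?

junior

r(17)→b(1) and a(0)→y(24) fit y≡17x+24 (mod 26); the inverse of 17 mod 26 is 23. Treating letters as 0–25, the rule is x ↦ 17x + 24 (mod 26).
Reversing it on valecb: v(21)→23·(21−24)≡9=j; a(0)→23·(0−24)≡20=u; l(11)→23·(11−24)≡13=n; e(4)→23·(4−24)≡8=i; c(2)→23·(2−24)≡14=o; b(1)→23·(1−24)≡17=r (all mod 26).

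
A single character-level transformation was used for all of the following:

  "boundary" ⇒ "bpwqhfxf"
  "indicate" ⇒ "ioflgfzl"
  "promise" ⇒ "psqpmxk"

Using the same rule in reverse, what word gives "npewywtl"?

nocturne

In boundary: b→b is +0, o→p is +1, u→w is +2, n→q is +3 — the shift increases by 1 each position. Each letter shifts forward by its position index (0, 1, 2, …) — the shift grows by one for each successive letter.
Decoding npewywtl: n−0=n, p−1=o, e−2=c, w−3=t, y−4=u, w−5=r, t−6=n, l−7=e.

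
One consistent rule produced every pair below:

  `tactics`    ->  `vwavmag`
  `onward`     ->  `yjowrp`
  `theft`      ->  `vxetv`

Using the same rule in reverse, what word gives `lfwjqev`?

t(19)→v(21) and a(0)→w(22) fit y≡15x+22 (mod 26); the inverse of 15 mod 26 is 7. Each letter's alphabet position (a=0..z=25) is mapped through 15·x+22 mod 26 — an affine cipher.
Reversing it on lfwjqev: l(11)→7·(11−22)≡1=b; f(5)→7·(5−22)≡11=l; w(22)→7·(22−22)≡0=a; j(9)→7·(9−22)≡13=n; q(16)→7·(16−22)≡10=k; e(4)→7·(4−22)≡4=e; v(21)→7·(21−22)≡19=t (all mod 26).

blanket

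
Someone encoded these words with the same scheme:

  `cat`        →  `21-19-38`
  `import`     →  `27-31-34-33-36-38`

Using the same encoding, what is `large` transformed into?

c is letter #3 and maps to 21: an offset of 18. Each letter is replaced by its alphabet position (a=1..z=26) + 18.
On large: l=12→30, a=1→19, r=18→36, g=7→25, e=5→23.

30-19-36-25-23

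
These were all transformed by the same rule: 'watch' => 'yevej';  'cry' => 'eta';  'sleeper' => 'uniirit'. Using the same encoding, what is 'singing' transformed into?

The shift depends on letter class: consonant w→y is +2, but vowel a→e is +4. Two shifts are in play — +4 for a/e/i/o/u, +2 for every other letter.
For singing: s(cons)+2=u, i(vowel)+4=m, n(cons)+2=p, g(cons)+2=i, i(vowel)+4=m, n(cons)+2=p, g(cons)+2=i.

umpimpi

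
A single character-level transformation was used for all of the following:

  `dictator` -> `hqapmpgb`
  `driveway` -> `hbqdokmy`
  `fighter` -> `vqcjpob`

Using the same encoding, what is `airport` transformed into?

mqbngbp

d(3)→h(7) and i(8)→q(16) fit y≡7x+12 (mod 26); the inverse of 7 mod 26 is 15. Each letter's alphabet position (a=0..z=25) is mapped through 7·x+12 mod 26 — an affine cipher.
On airport: a(0)→7·0+12≡12=m; i(8)→7·8+12≡16=q; r(17)→7·17+12≡1=b; p(15)→7·15+12≡13=n; o(14)→7·14+12≡6=g; r(17)→7·17+12≡1=b; t(19)→7·19+12≡15=p (all mod 26).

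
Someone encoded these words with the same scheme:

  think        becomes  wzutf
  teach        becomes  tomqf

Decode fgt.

The output letters match the input read backwards, each shifted +12: think reversed is kniht. Read the word backwards and shift each letter +12.
Undoing it on fgt: shift back: f−12=t, g−12=u, t−12=h → tuh; then reverse → hut.

hut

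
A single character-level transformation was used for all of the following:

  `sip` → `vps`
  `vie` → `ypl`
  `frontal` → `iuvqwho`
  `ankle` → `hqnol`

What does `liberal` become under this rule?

opeluho

The shift depends on letter class: consonant s→v is +3, but vowel i→p is +7. Two shifts are in play — +7 for a/e/i/o/u, +3 for every other letter.
For liberal: l(cons)+3=o, i(vowel)+7=p, b(cons)+3=e, e(vowel)+7=l, r(cons)+3=u, a(vowel)+7=h, l(cons)+3=o.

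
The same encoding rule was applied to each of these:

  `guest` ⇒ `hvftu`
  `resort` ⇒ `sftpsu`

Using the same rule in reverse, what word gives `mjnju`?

Compare letters: g→h is +1, u→v is +1, e→f is +1 — a constant shift. Each letter is shifted forward by 1 in the alphabet (a Caesar shift of +1).
Reversing it on mjnju: m−1=l, j−1=i, n−1=m, j−1=i, u−1=t.

limit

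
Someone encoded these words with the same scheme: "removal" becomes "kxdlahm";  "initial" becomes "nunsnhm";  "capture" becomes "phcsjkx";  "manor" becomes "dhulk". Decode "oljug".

Each letter's alphabet position (a=0..z=25) is mapped through 17·x+7 mod 26 — an affine cipher.
Undoing it on oljug: o(14)→23·(14−7)≡5=f; l(11)→23·(11−7)≡14=o; j(9)→23·(9−7)≡20=u; u(20)→23·(20−7)≡13=n; g(6)→23·(6−7)≡3=d (all mod 26).

found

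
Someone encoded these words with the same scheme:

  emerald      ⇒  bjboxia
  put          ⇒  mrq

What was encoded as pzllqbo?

Compare letters: e→b is +23, m→j is +23, e→b is +23 — a constant shift. This is a Caesar cipher with shift 23.
Undoing it on pzllqbo: p−23=s, z−23=c, l−23=o, l−23=o, q−23=t, b−23=e, o−23=r.

scooter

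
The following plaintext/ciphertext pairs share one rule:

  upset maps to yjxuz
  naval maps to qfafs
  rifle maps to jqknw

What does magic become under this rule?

hnlfr

The word is reversed, then every letter is shifted forward by 5.
On magic: reverse → cigam; then shift: c+5=h, i+5=n, g+5=l, a+5=f, m+5=r.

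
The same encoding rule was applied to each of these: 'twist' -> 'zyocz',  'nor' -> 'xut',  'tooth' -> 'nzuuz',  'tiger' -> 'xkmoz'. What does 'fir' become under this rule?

xol

The word is reversed, then every letter is shifted forward by 6.
Applying it to fir: reverse → rif; then shift: r+6=x, i+6=o, f+6=l.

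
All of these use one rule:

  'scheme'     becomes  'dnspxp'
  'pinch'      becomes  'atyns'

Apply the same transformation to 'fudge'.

Compare letters: s→d is +11, c→n is +11, h→s is +11 — a constant shift. Each letter is shifted forward by 11 in the alphabet (a Caesar shift of +11).
Applying it to fudge: f+11=q, u+11=f, d+11=o, g+11=r, e+11=p.

qforp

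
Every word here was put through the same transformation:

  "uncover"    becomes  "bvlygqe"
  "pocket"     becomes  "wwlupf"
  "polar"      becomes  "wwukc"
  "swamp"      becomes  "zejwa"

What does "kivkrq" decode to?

damage

Each letter shifts forward by (position + 7), i.e. 7, 8, 9, … — the shift grows by one for each successive letter.
Reversing it on kivkrq: k−7=d, i−8=a, v−9=m, k−10=a, r−11=g, q−12=e.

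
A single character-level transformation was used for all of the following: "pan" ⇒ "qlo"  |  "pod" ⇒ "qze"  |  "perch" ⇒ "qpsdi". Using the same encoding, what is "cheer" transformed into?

The rule splits by letter class: vowels +11, consonants +1.
Applying it to cheer: c(cons)+1=d, h(cons)+1=i, e(vowel)+11=p, e(vowel)+11=p, r(cons)+1=s.

dipps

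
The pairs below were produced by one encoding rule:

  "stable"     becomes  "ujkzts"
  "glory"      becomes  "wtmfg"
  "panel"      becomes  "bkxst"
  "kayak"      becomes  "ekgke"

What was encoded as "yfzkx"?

s(18)→u(20) and t(19)→j(9) fit y≡15x+10 (mod 26); the inverse of 15 mod 26 is 7. Treating letters as 0–25, the rule is x ↦ 15x + 10 (mod 26).
Reversing it on yfzkx: y(24)→7·(24−10)≡20=u; f(5)→7·(5−10)≡17=r; z(25)→7·(25−10)≡1=b; k(10)→7·(10−10)≡0=a; x(23)→7·(23−10)≡13=n (all mod 26).

urban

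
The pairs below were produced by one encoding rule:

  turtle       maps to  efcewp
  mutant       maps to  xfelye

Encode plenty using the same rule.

It's a constant shift of +11 (ROT11).
Applying it to plenty: p+11=a, l+11=w, e+11=p, n+11=y, t+11=e, y+11=j.

awpyej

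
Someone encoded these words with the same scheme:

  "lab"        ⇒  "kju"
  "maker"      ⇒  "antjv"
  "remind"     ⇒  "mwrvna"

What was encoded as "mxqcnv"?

Two steps: reverse the string, then apply a Caesar shift of +9.
Undoing it on mxqcnv: shift back: m−9=d, x−9=o, q−9=h, c−9=t, n−9=e, v−9=m → dohtem; then reverse → method.

method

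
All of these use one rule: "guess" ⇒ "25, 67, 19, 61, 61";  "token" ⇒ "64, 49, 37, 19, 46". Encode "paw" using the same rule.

g(#7)→25 and u(#21)→67: differences scale by 3, so n = 3·pos + 4. The formula is n = 3×(alphabet index, a=1) + 4.
Applying it to paw: p=16→52, a=1→7, w=23→73.

52, 7, 73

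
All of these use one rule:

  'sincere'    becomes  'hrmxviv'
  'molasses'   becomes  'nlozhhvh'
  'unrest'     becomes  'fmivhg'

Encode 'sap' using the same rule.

hzk

Letters are reflected about the middle of the alphabet (position → 25−position): Atbash.
On sap: s↔h, a↔z, p↔k.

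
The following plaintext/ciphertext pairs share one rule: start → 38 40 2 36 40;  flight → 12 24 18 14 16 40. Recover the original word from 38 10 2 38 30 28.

season

s(#19)→38 and t(#20)→40: differences scale by 2, so n = 2·pos + 0. Each letter becomes 2×(its alphabet position, a=1..z=26).
Reversing it on 38 10 2 38 30 28: 38→(38−0)÷2=19=s, 10→(10−0)÷2=5=e, 2→(2−0)÷2=1=a, 38→(38−0)÷2=19=s, 30→(30−0)÷2=15=o, 28→(28−0)÷2=14=n.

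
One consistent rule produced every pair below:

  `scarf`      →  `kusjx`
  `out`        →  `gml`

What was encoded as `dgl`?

Compare letters: s→k is +18, c→u is +18, a→s is +18 — a constant shift. This is a Caesar cipher with shift 18.
Decoding dgl: d−18=l, g−18=o, l−18=t.

lot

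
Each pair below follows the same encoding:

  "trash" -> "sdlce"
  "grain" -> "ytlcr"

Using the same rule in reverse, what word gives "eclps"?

The output letters match the input read backwards, each shifted +11: trash reversed is hsart. Read the word backwards and shift each letter +11.
Reversing it on eclps: shift back: e−11=t, c−11=r, l−11=a, p−11=e, s−11=h → traeh; then reverse → heart.

heart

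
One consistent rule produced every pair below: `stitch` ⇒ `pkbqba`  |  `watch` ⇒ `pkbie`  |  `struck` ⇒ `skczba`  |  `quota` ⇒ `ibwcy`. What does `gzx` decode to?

The output letters match the input read backwards, each shifted +8: stitch reversed is hctits. Two steps: reverse the string, then apply a Caesar shift of +8.
Reversing it on gzx: shift back: g−8=y, z−8=r, x−8=p → yrp; then reverse → pry.

pry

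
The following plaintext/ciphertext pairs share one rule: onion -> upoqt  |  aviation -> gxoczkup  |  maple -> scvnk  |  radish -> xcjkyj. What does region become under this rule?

xgmkup

Shifts by position in onion: pos 0: o→u (+6), pos 1: n→p (+2), pos 2: i→o (+6), pos 3: o→q (+2) — repeating every 2. It's a Vigenère-style cipher with numeric key [6,2]: position i shifts by key[i mod 2].
For region: r+6=x, e+2=g, g+6=m, i+2=k, o+6=u, n+2=p.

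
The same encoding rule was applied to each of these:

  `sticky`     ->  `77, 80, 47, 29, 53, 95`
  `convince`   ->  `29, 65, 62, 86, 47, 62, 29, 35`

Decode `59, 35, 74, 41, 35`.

s(#19)→77 and t(#20)→80: differences scale by 3, so n = 3·pos + 20. Each letter becomes 3×(its alphabet position, a=1..z=26) + 20.
Undoing it on 59, 35, 74, 41, 35: 59→(59−20)÷3=13=m, 35→(35−20)÷3=5=e, 74→(74−20)÷3=18=r, 41→(41−20)÷3=7=g, 35→(35−20)÷3=5=e.

merge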